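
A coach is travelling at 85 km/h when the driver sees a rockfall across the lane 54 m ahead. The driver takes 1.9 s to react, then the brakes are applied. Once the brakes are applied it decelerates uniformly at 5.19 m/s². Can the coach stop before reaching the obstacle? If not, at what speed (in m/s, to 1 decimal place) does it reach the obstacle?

No — it strikes the obstacle at 21.5 m/s

85 km/h ÷ 3.6 = 23.6111 m/s.
Reaction distance = 23.6111 × 1.9 = 44.861 m.
Braking distance needed to stop: v²/(2a) = 557.484 / 10.380 = 53.708 m, so total needed = 44.861 + 53.708 = 98.569 m > 54 m — it cannot stop.
Distance remaining when braking begins: 54 − 44.861 = 9.139 m.
v² = v₀² − 2a·d = 557.484 − 2 × 5.190 × 9.139 = 462.621 m²/s².
v = √462.621 = 21.509 m/s.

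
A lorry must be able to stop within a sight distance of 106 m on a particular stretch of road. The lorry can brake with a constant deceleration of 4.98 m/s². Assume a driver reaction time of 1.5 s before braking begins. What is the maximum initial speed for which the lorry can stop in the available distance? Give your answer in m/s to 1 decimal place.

Stopping distance: v·t_r + v²/(2a) = 106 with t_r = 1.5 s and a = 4.980 m/s².
So v² + 14.940 v − 1055.76 = 0.
Positive root: v = −a·t_r + √((a·t_r)² + 2a·d) = −7.470 + √(55.801 + 1055.76) = 25.8701 m/s.

Maximum speed ≈ 25.9 m/s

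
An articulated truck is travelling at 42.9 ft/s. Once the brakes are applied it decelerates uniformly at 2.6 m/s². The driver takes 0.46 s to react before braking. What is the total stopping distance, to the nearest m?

42.9 ft/s × 0.3048 = 13.0759 m/s.
Reaction distance = v·t_r = 13.0759 × 0.46 = 6.015 m.
Braking distance = v²/(2a) = 13.0759² / (2 × 2.600) = 170.979 / 5.200 = 32.881 m.
Total = 6.015 + 32.881 = 38.896 m.

Total stopping distance ≈ 39 m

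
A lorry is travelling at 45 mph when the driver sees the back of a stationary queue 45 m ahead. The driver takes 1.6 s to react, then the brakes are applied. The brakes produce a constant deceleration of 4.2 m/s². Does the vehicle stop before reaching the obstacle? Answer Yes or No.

45 mph × 0.44704 = 20.1168 m/s.
Reaction distance = 20.1168 × 1.6 = 32.187 m.
Braking distance = v²/(2a) = 404.686 / 8.400 = 48.177 m.
Total stopping distance = 32.187 + 48.177 = 80.364 m, vs 45 m available — it cannot stop in time and overshoots by 80.364 − 45 = 35.364 m.

No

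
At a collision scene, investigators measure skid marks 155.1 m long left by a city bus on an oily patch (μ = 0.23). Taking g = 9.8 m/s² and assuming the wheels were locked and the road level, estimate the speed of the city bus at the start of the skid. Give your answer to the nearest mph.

Deceleration a = μg = 0.23 × 9.8 = 2.254 m/s².
v = √(2a·d) = √(2 × 2.254 × 155.1) = √699.191 = 26.4422 m/s.
= 26.4422 ÷ 0.44704 = 59.150 mph.

Initial speed ≈ 59 mph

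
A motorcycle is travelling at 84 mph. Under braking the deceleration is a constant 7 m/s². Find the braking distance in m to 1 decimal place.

Braking distance ≈ 100.7 m

84 mph × 0.44704 = 37.5514 m/s.
Braking distance = v²/(2a) = 37.5514² / (2 × 7.000) = 1410.108 / 14.000 = 100.722 m.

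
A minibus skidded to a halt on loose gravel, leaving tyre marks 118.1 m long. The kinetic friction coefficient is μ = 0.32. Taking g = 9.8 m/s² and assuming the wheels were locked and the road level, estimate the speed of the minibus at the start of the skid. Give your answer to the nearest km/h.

Initial speed ≈ 98 km/h

Deceleration a = μg = 0.32 × 9.8 = 3.136 m/s².
v = √(2a·d) = √(2 × 3.136 × 118.1) = √740.723 = 27.2162 m/s.
= 27.2162 × 3.6 = 97.978 km/h.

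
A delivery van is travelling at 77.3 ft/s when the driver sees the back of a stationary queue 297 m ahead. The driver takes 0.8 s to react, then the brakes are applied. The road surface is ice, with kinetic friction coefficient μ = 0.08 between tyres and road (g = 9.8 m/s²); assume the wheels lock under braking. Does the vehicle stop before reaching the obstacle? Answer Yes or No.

77.3 ft/s × 0.3048 = 23.5610 m/s.
a = μg = 0.08 × 9.8 = 0.784 m/s².
Reaction distance = 23.5610 × 0.8 = 18.849 m.
Braking distance = v²/(2a) = 555.121 / 1.568 = 354.031 m.
Total stopping distance = 18.849 + 354.031 = 372.880 m, vs 297 m available — it cannot stop in time and overshoots by 372.880 − 297 = 75.880 m.

No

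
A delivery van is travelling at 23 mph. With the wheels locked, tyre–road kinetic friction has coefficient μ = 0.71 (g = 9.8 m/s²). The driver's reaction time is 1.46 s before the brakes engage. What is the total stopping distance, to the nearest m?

23 mph × 0.44704 = 10.2819 m/s.
a = μg = 0.71 × 9.8 = 6.958 m/s².
Reaction distance = v·t_r = 10.2819 × 1.46 = 15.012 m.
Braking distance = v²/(2a) = 10.2819² / (2 × 6.958) = 105.717 / 13.916 = 7.597 m.
Total = 15.012 + 7.597 = 22.609 m.

Total stopping distance ≈ 23 m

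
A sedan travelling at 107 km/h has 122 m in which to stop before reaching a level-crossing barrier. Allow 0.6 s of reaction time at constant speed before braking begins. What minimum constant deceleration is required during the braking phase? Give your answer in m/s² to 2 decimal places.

107 km/h ÷ 3.6 = 29.7222 m/s.
Distance covered during reaction = 29.7222 × 0.6 = 17.833 m.
Distance available for braking: 122 − 17.833 = 104.167 m.
v² = 2a·d ⇒ a = v²/(2d) = 29.7222² / (2 × 104.167) = 883.409 / 208.334 = 4.2403 m/s².

Required deceleration ≈ 4.24 m/s²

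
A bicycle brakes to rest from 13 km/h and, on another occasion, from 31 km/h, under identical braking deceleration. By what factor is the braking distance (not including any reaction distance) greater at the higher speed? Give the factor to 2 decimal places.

Braking distance d = v²/(2a), so with a fixed, d ∝ v².
Factor = (31/13)² = 2.3846² = 5.6863.

Factor ≈ 5.69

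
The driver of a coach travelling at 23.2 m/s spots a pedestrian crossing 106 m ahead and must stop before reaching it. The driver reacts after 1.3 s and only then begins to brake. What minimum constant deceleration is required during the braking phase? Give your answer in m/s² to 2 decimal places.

Distance covered during reaction = 23.2000 × 1.3 = 30.160 m.
Distance available for braking: 106 − 30.160 = 75.840 m.
v² = 2a·d ⇒ a = v²/(2d) = 23.2000² / (2 × 75.840) = 538.240 / 151.680 = 3.5485 m/s².

Required deceleration ≈ 3.55 m/s²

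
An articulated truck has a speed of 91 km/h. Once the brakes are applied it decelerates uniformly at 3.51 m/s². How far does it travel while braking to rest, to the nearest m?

Braking distance ≈ 91 m

91 km/h ÷ 3.6 = 25.2778 m/s.
Braking distance = v²/(2a) = 25.2778² / (2 × 3.510) = 638.967 / 7.020 = 91.021 m.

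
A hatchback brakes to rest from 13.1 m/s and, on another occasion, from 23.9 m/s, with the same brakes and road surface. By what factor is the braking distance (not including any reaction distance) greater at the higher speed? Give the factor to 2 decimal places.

Braking distance d = v²/(2a), so with a fixed, d ∝ v².
Factor = (23.9/13.1)² = 1.8244² = 3.3284.

Factor ≈ 3.33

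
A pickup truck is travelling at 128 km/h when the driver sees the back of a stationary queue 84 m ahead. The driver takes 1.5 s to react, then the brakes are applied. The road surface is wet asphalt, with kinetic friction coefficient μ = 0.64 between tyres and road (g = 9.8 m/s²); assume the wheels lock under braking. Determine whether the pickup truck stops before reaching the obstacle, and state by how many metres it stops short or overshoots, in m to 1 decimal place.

No — it overshoots by 70.1 m

128 km/h ÷ 3.6 = 35.5556 m/s.
a = μg = 0.64 × 9.8 = 6.272 m/s².
Reaction distance = 35.5556 × 1.5 = 53.333 m.
Braking distance = v²/(2a) = 1264.201 / 12.544 = 100.781 m.
Total stopping distance = 53.333 + 100.781 = 154.114 m, vs 84 m available — it cannot stop in time and overshoots by 154.114 − 84 = 70.114 m.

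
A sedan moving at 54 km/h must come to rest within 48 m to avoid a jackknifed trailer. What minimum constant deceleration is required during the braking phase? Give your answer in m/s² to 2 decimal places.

Required deceleration ≈ 2.34 m/s²

54 km/h ÷ 3.6 = 15.0000 m/s.
v² = 2a·d ⇒ a = v²/(2d) = 15.0000² / (2 × 48.000) = 225.000 / 96.000 = 2.3438 m/s².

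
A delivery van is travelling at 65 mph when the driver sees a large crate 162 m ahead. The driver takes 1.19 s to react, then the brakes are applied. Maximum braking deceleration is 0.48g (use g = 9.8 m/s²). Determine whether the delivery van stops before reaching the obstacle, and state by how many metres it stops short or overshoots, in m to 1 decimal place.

Yes — it stops 37.7 m short of the obstacle

65 mph × 0.44704 = 29.0576 m/s.
a = 0.48 × 9.8 = 4.704 m/s².
Reaction distance = 29.0576 × 1.19 = 34.579 m.
Braking distance = v²/(2a) = 844.344 / 9.408 = 89.747 m.
Total stopping distance = 34.579 + 89.747 = 124.326 m, vs 162 m available — it stops with 162 − 124.326 = 37.674 m to spare.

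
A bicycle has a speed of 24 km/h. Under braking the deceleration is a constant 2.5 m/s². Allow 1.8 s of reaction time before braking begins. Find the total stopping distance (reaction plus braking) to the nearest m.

24 km/h ÷ 3.6 = 6.6667 m/s.
Reaction distance = v·t_r = 6.6667 × 1.8 = 12.000 m.
Braking distance = v²/(2a) = 6.6667² / (2 × 2.500) = 44.445 / 5.000 = 8.889 m.
Total = 12.000 + 8.889 = 20.889 m.

Total stopping distance ≈ 21 m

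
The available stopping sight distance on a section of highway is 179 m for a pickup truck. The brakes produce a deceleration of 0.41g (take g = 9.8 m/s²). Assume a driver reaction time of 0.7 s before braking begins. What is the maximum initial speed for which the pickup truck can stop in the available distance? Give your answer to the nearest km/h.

a = 0.41 × 9.8 = 4.018 m/s².
Stopping distance: v·t_r + v²/(2a) = 179 with t_r = 0.7 s and a = 4.018 m/s².
So v² + 5.625 v − 1438.44 = 0.
Positive root: v = −a·t_r + √((a·t_r)² + 2a·d) = −2.813 + √(7.913 + 1438.44) = 35.2179 m/s.
35.2179 m/s × 3.6 = 126.784 km/h.

Maximum speed ≈ 127 km/h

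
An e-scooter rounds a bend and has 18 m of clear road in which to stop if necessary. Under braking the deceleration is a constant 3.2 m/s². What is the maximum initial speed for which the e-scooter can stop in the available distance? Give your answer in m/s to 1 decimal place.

v²/(2a) = d ⇒ v = √(2 × 3.200 × 18) = √115.20 = 10.7331 m/s.

Maximum speed ≈ 10.7 m/s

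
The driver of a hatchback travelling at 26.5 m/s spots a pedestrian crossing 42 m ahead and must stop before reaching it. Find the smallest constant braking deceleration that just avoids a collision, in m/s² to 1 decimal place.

Required deceleration ≈ 8.4 m/s²

v² = 2a·d ⇒ a = v²/(2d) = 26.5000² / (2 × 42.000) = 702.250 / 84.000 = 8.3601 m/s².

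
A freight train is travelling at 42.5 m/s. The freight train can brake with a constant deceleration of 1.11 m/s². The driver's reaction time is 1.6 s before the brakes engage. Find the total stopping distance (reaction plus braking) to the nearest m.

Total stopping distance ≈ 882 m

Reaction distance = v·t_r = 42.5000 × 1.6 = 68.000 m.
Braking distance = v²/(2a) = 42.5000² / (2 × 1.110) = 1806.250 / 2.220 = 813.626 m.
Total = 68.000 + 813.626 = 881.626 m.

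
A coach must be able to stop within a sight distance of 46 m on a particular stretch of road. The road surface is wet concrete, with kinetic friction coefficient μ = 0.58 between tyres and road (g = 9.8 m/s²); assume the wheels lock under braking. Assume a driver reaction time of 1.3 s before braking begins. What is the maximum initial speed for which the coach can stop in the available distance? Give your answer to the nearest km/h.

a = μg = 0.58 × 9.8 = 5.684 m/s².
Stopping distance: v·t_r + v²/(2a) = 46 with t_r = 1.3 s and a = 5.684 m/s².
So v² + 14.778 v − 522.93 = 0.
Positive root: v = −a·t_r + √((a·t_r)² + 2a·d) = −7.389 + √(54.597 + 522.93) = 16.6428 m/s.
16.6428 m/s × 3.6 = 59.914 km/h.

Maximum speed ≈ 60 km/h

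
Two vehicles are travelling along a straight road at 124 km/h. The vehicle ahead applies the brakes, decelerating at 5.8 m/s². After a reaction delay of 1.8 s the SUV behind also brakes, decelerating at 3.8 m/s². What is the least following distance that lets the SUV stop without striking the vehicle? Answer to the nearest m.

124 km/h ÷ 3.6 = 34.4444 m/s.
Leader travels v²/(2a_L) = 1186.417 / 11.600 = 102.277 m before stopping.
Follower covers v·t_r = 34.4444 × 1.8 = 62.000 m while reacting, then v²/(2a_F) = 1186.417 / 7.600 = 156.107 m while braking, for a total of 62.000 + 156.107 = 218.107 m.
Since a_F ≤ a_L and the follower starts braking later, the follower is never slower than the leader, so the closest approach is when both have stopped.
Minimum gap = 218.107 − 102.277 = 115.830 m.

Minimum gap ≈ 116 m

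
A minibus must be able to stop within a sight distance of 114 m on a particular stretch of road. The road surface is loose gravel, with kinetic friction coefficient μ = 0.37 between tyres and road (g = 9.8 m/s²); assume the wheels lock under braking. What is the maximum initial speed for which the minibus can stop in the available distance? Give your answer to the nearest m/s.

Maximum speed ≈ 29 m/s

a = μg = 0.37 × 9.8 = 3.626 m/s².
v²/(2a) = d ⇒ v = √(2 × 3.626 × 114) = √826.73 = 28.7529 m/s.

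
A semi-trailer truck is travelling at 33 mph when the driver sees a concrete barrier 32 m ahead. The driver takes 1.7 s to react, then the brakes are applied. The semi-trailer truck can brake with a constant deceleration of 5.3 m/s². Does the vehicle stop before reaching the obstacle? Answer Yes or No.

No

33 mph × 0.44704 = 14.7523 m/s.
Reaction distance = 14.7523 × 1.7 = 25.079 m.
Braking distance = v²/(2a) = 217.630 / 10.600 = 20.531 m.
Total stopping distance = 25.079 + 20.531 = 45.610 m, vs 32 m available — it cannot stop in time and overshoots by 45.610 − 32 = 13.610 m.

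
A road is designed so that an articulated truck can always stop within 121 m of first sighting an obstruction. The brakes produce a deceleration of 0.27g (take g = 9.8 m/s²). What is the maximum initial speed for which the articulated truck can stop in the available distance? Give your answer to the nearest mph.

Maximum speed ≈ 57 mph

a = 0.27 × 9.8 = 2.646 m/s².
v²/(2a) = d ⇒ v = √(2 × 2.646 × 121) = √640.33 = 25.3047 m/s.
25.3047 m/s ÷ 0.44704 = 56.605 mph.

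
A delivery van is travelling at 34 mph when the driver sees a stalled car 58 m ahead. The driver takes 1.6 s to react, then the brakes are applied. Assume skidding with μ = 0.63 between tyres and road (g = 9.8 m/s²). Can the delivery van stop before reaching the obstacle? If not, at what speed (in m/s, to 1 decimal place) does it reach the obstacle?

Yes — it stops about 15.0 m short of the obstacle, so it never reaches it

34 mph × 0.44704 = 15.1994 m/s.
a = μg = 0.63 × 9.8 = 6.174 m/s².
Reaction distance = 15.1994 × 1.6 = 24.319 m.
Braking distance = v²/(2a) = 231.022 / 12.348 = 18.709 m.
Total stopping distance = 24.319 + 18.709 = 43.028 m, vs 58 m available — it stops with 58 − 43.028 = 14.972 m to spare.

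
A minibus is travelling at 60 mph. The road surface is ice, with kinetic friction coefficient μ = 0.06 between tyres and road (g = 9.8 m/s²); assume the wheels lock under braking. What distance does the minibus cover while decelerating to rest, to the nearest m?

Braking distance ≈ 612 m

60 mph × 0.44704 = 26.8224 m/s.
a = μg = 0.06 × 9.8 = 0.588 m/s².
Braking distance = v²/(2a) = 26.8224² / (2 × 0.588) = 719.441 / 1.176 = 611.770 m.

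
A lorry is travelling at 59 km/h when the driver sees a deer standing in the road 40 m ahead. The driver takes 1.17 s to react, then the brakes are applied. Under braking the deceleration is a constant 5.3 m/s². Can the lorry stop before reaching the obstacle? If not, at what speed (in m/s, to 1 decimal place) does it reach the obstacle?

No — it strikes the obstacle at 6.9 m/s

59 km/h ÷ 3.6 = 16.3889 m/s.
Reaction distance = 16.3889 × 1.17 = 19.175 m.
Braking distance needed to stop: v²/(2a) = 268.596 / 10.600 = 25.339 m, so total needed = 19.175 + 25.339 = 44.514 m > 40 m — it cannot stop.
Distance remaining when braking begins: 40 − 19.175 = 20.825 m.
v² = v₀² − 2a·d = 268.596 − 2 × 5.300 × 20.825 = 47.851 m²/s².
v = √47.851 = 6.917 m/s.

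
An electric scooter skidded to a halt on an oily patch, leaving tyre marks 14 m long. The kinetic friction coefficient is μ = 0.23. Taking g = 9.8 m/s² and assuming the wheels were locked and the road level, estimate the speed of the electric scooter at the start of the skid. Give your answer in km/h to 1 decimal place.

Deceleration a = μg = 0.23 × 9.8 = 2.254 m/s².
v = √(2a·d) = √(2 × 2.254 × 14) = √63.112 = 7.9443 m/s.
= 7.9443 × 3.6 = 28.599 km/h.

Initial speed ≈ 28.6 km/h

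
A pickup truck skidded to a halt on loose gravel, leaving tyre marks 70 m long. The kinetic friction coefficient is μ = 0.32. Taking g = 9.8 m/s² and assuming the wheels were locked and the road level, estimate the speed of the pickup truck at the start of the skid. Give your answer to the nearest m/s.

Deceleration a = μg = 0.32 × 9.8 = 3.136 m/s².
v = √(2a·d) = √(2 × 3.136 × 70) = √439.040 = 20.9533 m/s.

Initial speed ≈ 21 m/s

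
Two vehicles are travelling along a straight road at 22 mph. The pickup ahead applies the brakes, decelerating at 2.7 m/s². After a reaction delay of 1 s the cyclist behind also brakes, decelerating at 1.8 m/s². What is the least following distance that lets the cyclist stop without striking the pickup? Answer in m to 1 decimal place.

Minimum gap ≈ 18.8 m

22 mph × 0.44704 = 9.8349 m/s.
Leader travels v²/(2a_L) = 96.725 / 5.400 = 17.912 m before stopping.
Follower covers v·t_r = 9.8349 × 1 = 9.835 m while reacting, then v²/(2a_F) = 96.725 / 3.600 = 26.868 m while braking, for a total of 9.835 + 26.868 = 36.703 m.
Since a_F ≤ a_L and the follower starts braking later, the follower is never slower than the leader, so the closest approach is when both have stopped.
Minimum gap = 36.703 − 17.912 = 18.791 m.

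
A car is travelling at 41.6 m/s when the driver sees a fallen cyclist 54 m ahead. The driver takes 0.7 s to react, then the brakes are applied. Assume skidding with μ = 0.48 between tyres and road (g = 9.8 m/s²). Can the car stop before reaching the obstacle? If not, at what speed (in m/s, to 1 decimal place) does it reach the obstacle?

No — it strikes the obstacle at 38.7 m/s

a = μg = 0.48 × 9.8 = 4.704 m/s².
Reaction distance = 41.6000 × 0.7 = 29.120 m.
Braking distance needed to stop: v²/(2a) = 1730.560 / 9.408 = 183.946 m, so total needed = 29.120 + 183.946 = 213.066 m > 54 m — it cannot stop.
Distance remaining when braking begins: 54 − 29.120 = 24.880 m.
v² = v₀² − 2a·d = 1730.560 − 2 × 4.704 × 24.880 = 1496.489 m²/s².
v = √1496.489 = 38.684 m/s.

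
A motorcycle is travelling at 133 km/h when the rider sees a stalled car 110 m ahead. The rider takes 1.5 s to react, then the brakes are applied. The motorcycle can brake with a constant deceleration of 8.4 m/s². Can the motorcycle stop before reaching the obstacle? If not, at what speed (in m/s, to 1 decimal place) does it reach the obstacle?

No — it strikes the obstacle at 21.2 m/s

133 km/h ÷ 3.6 = 36.9444 m/s.
Reaction distance = 36.9444 × 1.5 = 55.417 m.
Braking distance needed to stop: v²/(2a) = 1364.889 / 16.800 = 81.243 m, so total needed = 55.417 + 81.243 = 136.660 m > 110 m — it cannot stop.
Distance remaining when braking begins: 110 − 55.417 = 54.583 m.
v² = v₀² − 2a·d = 1364.889 − 2 × 8.400 × 54.583 = 447.895 m²/s².
v = √447.895 = 21.164 m/s.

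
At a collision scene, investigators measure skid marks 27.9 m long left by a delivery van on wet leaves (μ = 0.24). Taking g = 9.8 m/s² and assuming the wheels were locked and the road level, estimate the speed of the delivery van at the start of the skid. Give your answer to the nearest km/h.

Deceleration a = μg = 0.24 × 9.8 = 2.352 m/s².
v = √(2a·d) = √(2 × 2.352 × 27.9) = √131.242 = 11.4561 m/s.
= 11.4561 × 3.6 = 41.242 km/h.

Initial speed ≈ 41 km/h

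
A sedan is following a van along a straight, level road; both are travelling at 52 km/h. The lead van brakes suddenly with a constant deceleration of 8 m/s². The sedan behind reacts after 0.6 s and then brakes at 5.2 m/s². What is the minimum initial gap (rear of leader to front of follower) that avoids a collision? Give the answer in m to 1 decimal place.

52 km/h ÷ 3.6 = 14.4444 m/s.
Leader travels v²/(2a_L) = 208.641 / 16.000 = 13.040 m before stopping.
Follower covers v·t_r = 14.4444 × 0.6 = 8.667 m while reacting, then v²/(2a_F) = 208.641 / 10.400 = 20.062 m while braking, for a total of 8.667 + 20.062 = 28.729 m.
Since a_F ≤ a_L and the follower starts braking later, the follower is never slower than the leader, so the closest approach is when both have stopped.
Minimum gap = 28.729 − 13.040 = 15.689 m.

Minimum gap ≈ 15.7 m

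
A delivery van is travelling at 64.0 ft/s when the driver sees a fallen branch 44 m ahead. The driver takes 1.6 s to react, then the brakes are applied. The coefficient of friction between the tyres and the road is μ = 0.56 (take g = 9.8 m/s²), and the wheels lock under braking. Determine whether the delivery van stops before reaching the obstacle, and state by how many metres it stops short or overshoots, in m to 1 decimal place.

64 ft/s × 0.3048 = 19.5072 m/s.
a = μg = 0.56 × 9.8 = 5.488 m/s².
Reaction distance = 19.5072 × 1.6 = 31.212 m.
Braking distance = v²/(2a) = 380.531 / 10.976 = 34.669 m.
Total stopping distance = 31.212 + 34.669 = 65.881 m, vs 44 m available — it cannot stop in time and overshoots by 65.881 − 44 = 21.881 m.

No — it overshoots by 21.9 m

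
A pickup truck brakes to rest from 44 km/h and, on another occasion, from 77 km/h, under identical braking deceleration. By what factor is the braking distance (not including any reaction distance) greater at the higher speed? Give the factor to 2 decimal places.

Factor ≈ 3.06

Braking distance d = v²/(2a), so with a fixed, d ∝ v².
Factor = (77/44)² = 1.7500² = 3.0625.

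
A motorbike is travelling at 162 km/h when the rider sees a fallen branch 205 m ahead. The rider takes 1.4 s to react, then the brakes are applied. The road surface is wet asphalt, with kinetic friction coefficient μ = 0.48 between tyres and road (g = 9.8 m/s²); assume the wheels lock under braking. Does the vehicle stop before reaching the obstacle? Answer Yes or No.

No

162 km/h ÷ 3.6 = 45.0000 m/s.
a = μg = 0.48 × 9.8 = 4.704 m/s².
Reaction distance = 45.0000 × 1.4 = 63.000 m.
Braking distance = v²/(2a) = 2025.000 / 9.408 = 215.242 m.
Total stopping distance = 63.000 + 215.242 = 278.242 m, vs 205 m available — it cannot stop in time and overshoots by 278.242 − 205 = 73.242 m.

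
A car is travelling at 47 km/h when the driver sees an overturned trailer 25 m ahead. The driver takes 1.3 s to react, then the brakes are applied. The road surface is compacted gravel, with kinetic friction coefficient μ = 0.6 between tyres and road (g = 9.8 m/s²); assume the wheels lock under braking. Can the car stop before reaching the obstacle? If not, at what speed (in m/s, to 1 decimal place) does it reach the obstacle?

No — it strikes the obstacle at 8.7 m/s

47 km/h ÷ 3.6 = 13.0556 m/s.
a = μg = 0.6 × 9.8 = 5.880 m/s².
Reaction distance = 13.0556 × 1.3 = 16.972 m.
Braking distance needed to stop: v²/(2a) = 170.449 / 11.760 = 14.494 m, so total needed = 16.972 + 14.494 = 31.466 m > 25 m — it cannot stop.
Distance remaining when braking begins: 25 − 16.972 = 8.028 m.
v² = v₀² − 2a·d = 170.449 − 2 × 5.880 × 8.028 = 76.040 m²/s².
v = √76.040 = 8.720 m/s.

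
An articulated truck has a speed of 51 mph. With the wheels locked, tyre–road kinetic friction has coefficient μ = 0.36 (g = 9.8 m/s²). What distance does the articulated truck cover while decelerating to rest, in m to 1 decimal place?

51 mph × 0.44704 = 22.7990 m/s.
a = μg = 0.36 × 9.8 = 3.528 m/s².
Braking distance = v²/(2a) = 22.7990² / (2 × 3.528) = 519.794 / 7.056 = 73.667 m.

Braking distance ≈ 73.7 m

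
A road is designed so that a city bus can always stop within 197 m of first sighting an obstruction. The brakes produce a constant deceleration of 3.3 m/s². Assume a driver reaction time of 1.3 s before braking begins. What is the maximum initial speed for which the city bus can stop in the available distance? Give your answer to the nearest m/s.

Stopping distance: v·t_r + v²/(2a) = 197 with t_r = 1.3 s and a = 3.300 m/s².
So v² + 8.580 v − 1300.20 = 0.
Positive root: v = −a·t_r + √((a·t_r)² + 2a·d) = −4.290 + √(18.404 + 1300.20) = 32.0226 m/s.

Maximum speed ≈ 32 m/s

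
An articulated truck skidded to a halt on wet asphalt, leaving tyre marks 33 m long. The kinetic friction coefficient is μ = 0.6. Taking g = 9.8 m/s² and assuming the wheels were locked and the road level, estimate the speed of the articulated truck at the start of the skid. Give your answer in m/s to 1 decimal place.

Initial speed ≈ 19.7 m/s

Deceleration a = μg = 0.6 × 9.8 = 5.880 m/s².
v = √(2a·d) = √(2 × 5.880 × 33) = √388.080 = 19.6997 m/s.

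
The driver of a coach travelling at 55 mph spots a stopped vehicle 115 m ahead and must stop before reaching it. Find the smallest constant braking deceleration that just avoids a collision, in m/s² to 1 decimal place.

55 mph × 0.44704 = 24.5872 m/s.
v² = 2a·d ⇒ a = v²/(2d) = 24.5872² / (2 × 115.000) = 604.530 / 230.000 = 2.6284 m/s².

Required deceleration ≈ 2.6 m/s²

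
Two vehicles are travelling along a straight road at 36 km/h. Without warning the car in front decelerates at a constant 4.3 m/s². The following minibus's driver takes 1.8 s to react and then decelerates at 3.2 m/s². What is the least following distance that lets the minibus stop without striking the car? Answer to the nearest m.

Minimum gap ≈ 22 m

36 km/h ÷ 3.6 = 10.0000 m/s.
Leader travels v²/(2a_L) = 100.000 / 8.600 = 11.628 m before stopping.
Follower covers v·t_r = 10.0000 × 1.8 = 18.000 m while reacting, then v²/(2a_F) = 100.000 / 6.400 = 15.625 m while braking, for a total of 18.000 + 15.625 = 33.625 m.
Since a_F ≤ a_L and the follower starts braking later, the follower is never slower than the leader, so the closest approach is when both have stopped.
Minimum gap = 33.625 − 11.628 = 21.997 m.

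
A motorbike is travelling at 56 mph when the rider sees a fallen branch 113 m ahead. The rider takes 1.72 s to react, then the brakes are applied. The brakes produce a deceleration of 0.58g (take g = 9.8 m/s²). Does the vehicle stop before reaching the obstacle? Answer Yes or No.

56 mph × 0.44704 = 25.0342 m/s.
a = 0.58 × 9.8 = 5.684 m/s².
Reaction distance = 25.0342 × 1.72 = 43.059 m.
Braking distance = v²/(2a) = 626.711 / 11.368 = 55.129 m.
Total stopping distance = 43.059 + 55.129 = 98.188 m, vs 113 m available — it stops with 113 − 98.188 = 14.812 m to spare.

Yes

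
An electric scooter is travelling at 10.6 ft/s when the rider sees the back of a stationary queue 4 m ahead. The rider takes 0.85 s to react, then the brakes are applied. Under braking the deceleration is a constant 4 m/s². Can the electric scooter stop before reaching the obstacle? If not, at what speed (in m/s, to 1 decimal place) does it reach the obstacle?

No — it strikes the obstacle at 0.6 m/s

10.6 ft/s × 0.3048 = 3.2309 m/s.
Reaction distance = 3.2309 × 0.85 = 2.746 m.
Braking distance needed to stop: v²/(2a) = 10.439 / 8.000 = 1.305 m, so total needed = 2.746 + 1.305 = 4.051 m > 4 m — it cannot stop.
Distance remaining when braking begins: 4 − 2.746 = 1.254 m.
v² = v₀² − 2a·d = 10.439 − 2 × 4.000 × 1.254 = 0.407 m²/s².
v = √0.407 = 0.638 m/s.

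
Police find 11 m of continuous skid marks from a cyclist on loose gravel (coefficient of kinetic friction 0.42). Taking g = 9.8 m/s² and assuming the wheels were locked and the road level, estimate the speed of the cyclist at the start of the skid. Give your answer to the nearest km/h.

Deceleration a = μg = 0.42 × 9.8 = 4.116 m/s².
v = √(2a·d) = √(2 × 4.116 × 11) = √90.552 = 9.5159 m/s.
= 9.5159 × 3.6 = 34.257 km/h.

Initial speed ≈ 34 km/h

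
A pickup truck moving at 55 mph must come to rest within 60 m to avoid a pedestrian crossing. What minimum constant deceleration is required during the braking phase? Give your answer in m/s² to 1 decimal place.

55 mph × 0.44704 = 24.5872 m/s.
v² = 2a·d ⇒ a = v²/(2d) = 24.5872² / (2 × 60.000) = 604.530 / 120.000 = 5.0377 m/s².

Required deceleration ≈ 5.0 m/s²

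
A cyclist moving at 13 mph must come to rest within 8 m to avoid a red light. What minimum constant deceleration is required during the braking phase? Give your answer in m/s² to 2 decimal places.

13 mph × 0.44704 = 5.8115 m/s.
v² = 2a·d ⇒ a = v²/(2d) = 5.8115² / (2 × 8.000) = 33.774 / 16.000 = 2.1109 m/s².

Required deceleration ≈ 2.11 m/s²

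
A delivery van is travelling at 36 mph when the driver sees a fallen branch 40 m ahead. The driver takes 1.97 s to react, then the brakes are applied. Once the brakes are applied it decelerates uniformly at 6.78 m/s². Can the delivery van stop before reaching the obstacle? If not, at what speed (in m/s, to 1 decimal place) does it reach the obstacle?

36 mph × 0.44704 = 16.0934 m/s.
Reaction distance = 16.0934 × 1.97 = 31.704 m.
Braking distance needed to stop: v²/(2a) = 258.998 / 13.560 = 19.100 m, so total needed = 31.704 + 19.100 = 50.804 m > 40 m — it cannot stop.
Distance remaining when braking begins: 40 − 31.704 = 8.296 m.
v² = v₀² − 2a·d = 258.998 − 2 × 6.780 × 8.296 = 146.504 m²/s².
v = √146.504 = 12.104 m/s.

No — it strikes the obstacle at 12.1 m/s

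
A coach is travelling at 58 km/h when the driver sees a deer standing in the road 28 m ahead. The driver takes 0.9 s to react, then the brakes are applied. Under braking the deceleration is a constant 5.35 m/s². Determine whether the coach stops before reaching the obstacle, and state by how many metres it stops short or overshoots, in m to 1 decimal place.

58 km/h ÷ 3.6 = 16.1111 m/s.
Reaction distance = 16.1111 × 0.9 = 14.500 m.
Braking distance = v²/(2a) = 259.568 / 10.700 = 24.259 m.
Total stopping distance = 14.500 + 24.259 = 38.759 m, vs 28 m available — it cannot stop in time and overshoots by 38.759 − 28 = 10.759 m.

No — it overshoots by 10.8 m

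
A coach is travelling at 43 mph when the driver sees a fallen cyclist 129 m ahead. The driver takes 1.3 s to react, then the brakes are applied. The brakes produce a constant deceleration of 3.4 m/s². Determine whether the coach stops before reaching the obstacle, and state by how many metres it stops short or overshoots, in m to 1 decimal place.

Yes — it stops 49.7 m short of the obstacle

43 mph × 0.44704 = 19.2227 m/s.
Reaction distance = 19.2227 × 1.3 = 24.990 m.
Braking distance = v²/(2a) = 369.512 / 6.800 = 54.340 m.
Total stopping distance = 24.990 + 54.340 = 79.330 m, vs 129 m available — it stops with 129 − 79.330 = 49.670 m to spare.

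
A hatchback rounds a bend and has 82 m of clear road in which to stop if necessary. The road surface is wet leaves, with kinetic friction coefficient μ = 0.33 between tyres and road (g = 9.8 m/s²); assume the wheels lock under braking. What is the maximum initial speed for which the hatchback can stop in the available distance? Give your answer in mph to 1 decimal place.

a = μg = 0.33 × 9.8 = 3.234 m/s².
v²/(2a) = d ⇒ v = √(2 × 3.234 × 82) = √530.38 = 23.0300 m/s.
23.0300 m/s ÷ 0.44704 = 51.517 mph.

Maximum speed ≈ 51.5 mph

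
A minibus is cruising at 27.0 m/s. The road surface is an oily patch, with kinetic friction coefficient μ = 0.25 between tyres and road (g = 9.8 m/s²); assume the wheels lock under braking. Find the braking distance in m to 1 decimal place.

Braking distance ≈ 148.8 m

a = μg = 0.25 × 9.8 = 2.450 m/s².
Braking distance = v²/(2a) = 27.0000² / (2 × 2.450) = 729.000 / 4.900 = 148.776 m.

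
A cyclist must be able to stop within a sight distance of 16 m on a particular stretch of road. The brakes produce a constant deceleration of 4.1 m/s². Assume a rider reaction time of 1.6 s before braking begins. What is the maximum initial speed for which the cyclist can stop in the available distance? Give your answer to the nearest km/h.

Stopping distance: v·t_r + v²/(2a) = 16 with t_r = 1.6 s and a = 4.100 m/s².
So v² + 13.120 v − 131.20 = 0.
Positive root: v = −a·t_r + √((a·t_r)² + 2a·d) = −6.560 + √(43.034 + 131.20) = 6.6398 m/s.
6.6398 m/s × 3.6 = 23.903 km/h.

Maximum speed ≈ 24 km/h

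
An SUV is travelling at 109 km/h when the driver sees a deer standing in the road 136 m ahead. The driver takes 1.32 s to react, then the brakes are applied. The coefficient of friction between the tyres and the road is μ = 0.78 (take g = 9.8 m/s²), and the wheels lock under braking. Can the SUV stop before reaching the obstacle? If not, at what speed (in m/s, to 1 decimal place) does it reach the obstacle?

109 km/h ÷ 3.6 = 30.2778 m/s.
a = μg = 0.78 × 9.8 = 7.644 m/s².
Reaction distance = 30.2778 × 1.32 = 39.967 m.
Braking distance = v²/(2a) = 916.745 / 15.288 = 59.965 m.
Total stopping distance = 39.967 + 59.965 = 99.932 m, vs 136 m available — it stops with 136 − 99.932 = 36.068 m to spare.

Yes — it stops about 36.1 m short of the obstacle, so it never reaches it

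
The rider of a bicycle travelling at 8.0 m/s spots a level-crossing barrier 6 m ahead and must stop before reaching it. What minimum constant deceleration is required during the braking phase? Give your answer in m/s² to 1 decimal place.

v² = 2a·d ⇒ a = v²/(2d) = 8.0000² / (2 × 6.000) = 64.000 / 12.000 = 5.3333 m/s².

Required deceleration ≈ 5.3 m/s²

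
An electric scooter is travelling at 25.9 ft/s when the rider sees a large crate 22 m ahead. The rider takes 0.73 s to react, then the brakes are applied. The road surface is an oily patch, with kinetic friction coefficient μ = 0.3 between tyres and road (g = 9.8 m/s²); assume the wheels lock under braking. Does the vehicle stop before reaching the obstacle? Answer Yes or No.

Yes

25.9 ft/s × 0.3048 = 7.8943 m/s.
a = μg = 0.3 × 9.8 = 2.940 m/s².
Reaction distance = 7.8943 × 0.73 = 5.763 m.
Braking distance = v²/(2a) = 62.320 / 5.880 = 10.599 m.
Total stopping distance = 5.763 + 10.599 = 16.362 m, vs 22 m available — it stops with 22 − 16.362 = 5.638 m to spare.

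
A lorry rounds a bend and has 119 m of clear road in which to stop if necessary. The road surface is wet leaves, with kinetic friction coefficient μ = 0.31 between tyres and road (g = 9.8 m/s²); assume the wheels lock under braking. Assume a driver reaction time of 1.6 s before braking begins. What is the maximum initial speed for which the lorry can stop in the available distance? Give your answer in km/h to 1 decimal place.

a = μg = 0.31 × 9.8 = 3.038 m/s².
Stopping distance: v·t_r + v²/(2a) = 119 with t_r = 1.6 s and a = 3.038 m/s².
So v² + 9.722 v − 723.04 = 0.
Positive root: v = −a·t_r + √((a·t_r)² + 2a·d) = −4.861 + √(23.629 + 723.04) = 22.4642 m/s.
22.4642 m/s × 3.6 = 80.871 km/h.

Maximum speed ≈ 80.9 km/h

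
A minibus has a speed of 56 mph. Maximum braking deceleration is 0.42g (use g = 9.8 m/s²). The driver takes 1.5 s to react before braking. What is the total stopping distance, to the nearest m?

Total stopping distance ≈ 114 m

56 mph × 0.44704 = 25.0342 m/s.
a = 0.42 × 9.8 = 4.116 m/s².
Reaction distance = v·t_r = 25.0342 × 1.5 = 37.551 m.
Braking distance = v²/(2a) = 25.0342² / (2 × 4.116) = 626.711 / 8.232 = 76.131 m.
Total = 37.551 + 76.131 = 113.682 m.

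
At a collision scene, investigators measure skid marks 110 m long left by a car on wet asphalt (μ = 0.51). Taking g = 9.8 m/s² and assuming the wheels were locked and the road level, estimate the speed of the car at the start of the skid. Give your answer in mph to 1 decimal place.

Deceleration a = μg = 0.51 × 9.8 = 4.998 m/s².
v = √(2a·d) = √(2 × 4.998 × 110) = √1099.560 = 33.1596 m/s.
= 33.1596 ÷ 0.44704 = 74.176 mph.

Initial speed ≈ 74.2 mph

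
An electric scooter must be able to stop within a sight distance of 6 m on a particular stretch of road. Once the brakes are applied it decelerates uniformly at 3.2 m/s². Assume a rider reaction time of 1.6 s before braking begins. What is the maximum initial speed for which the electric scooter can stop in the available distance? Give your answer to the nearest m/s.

Stopping distance: v·t_r + v²/(2a) = 6 with t_r = 1.6 s and a = 3.200 m/s².
So v² + 10.240 v − 38.40 = 0.
Positive root: v = −a·t_r + √((a·t_r)² + 2a·d) = −5.120 + √(26.214 + 38.40) = 2.9183 m/s.

Maximum speed ≈ 3 m/s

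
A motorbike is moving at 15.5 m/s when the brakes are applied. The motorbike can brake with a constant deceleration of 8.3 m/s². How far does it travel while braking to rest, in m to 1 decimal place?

Braking distance = v²/(2a) = 15.5000² / (2 × 8.300) = 240.250 / 16.600 = 14.473 m.

Braking distance ≈ 14.5 m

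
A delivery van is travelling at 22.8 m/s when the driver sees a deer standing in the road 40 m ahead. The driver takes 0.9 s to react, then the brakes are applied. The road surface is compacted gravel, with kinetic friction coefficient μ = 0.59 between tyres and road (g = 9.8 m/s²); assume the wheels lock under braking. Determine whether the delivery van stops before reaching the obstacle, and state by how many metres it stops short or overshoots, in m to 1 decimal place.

No — it overshoots by 25.5 m

a = μg = 0.59 × 9.8 = 5.782 m/s².
Reaction distance = 22.8000 × 0.9 = 20.520 m.
Braking distance = v²/(2a) = 519.840 / 11.564 = 44.953 m.
Total stopping distance = 20.520 + 44.953 = 65.473 m, vs 40 m available — it cannot stop in time and overshoots by 65.473 − 40 = 25.473 m.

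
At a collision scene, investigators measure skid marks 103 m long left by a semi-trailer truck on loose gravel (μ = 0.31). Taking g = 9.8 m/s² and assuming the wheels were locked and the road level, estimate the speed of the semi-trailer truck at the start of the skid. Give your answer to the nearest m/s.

Deceleration a = μg = 0.31 × 9.8 = 3.038 m/s².
v = √(2a·d) = √(2 × 3.038 × 103) = √625.828 = 25.0166 m/s.

Initial speed ≈ 25 m/s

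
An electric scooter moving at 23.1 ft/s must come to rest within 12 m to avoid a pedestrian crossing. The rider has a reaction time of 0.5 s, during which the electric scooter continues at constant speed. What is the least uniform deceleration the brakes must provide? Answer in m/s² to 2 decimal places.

Required deceleration ≈ 2.92 m/s²

23.1 ft/s × 0.3048 = 7.0409 m/s.
Distance covered during reaction = 7.0409 × 0.5 = 3.520 m.
Distance available for braking: 12 − 3.520 = 8.480 m.
v² = 2a·d ⇒ a = v²/(2d) = 7.0409² / (2 × 8.480) = 49.574 / 16.960 = 2.9230 m/s².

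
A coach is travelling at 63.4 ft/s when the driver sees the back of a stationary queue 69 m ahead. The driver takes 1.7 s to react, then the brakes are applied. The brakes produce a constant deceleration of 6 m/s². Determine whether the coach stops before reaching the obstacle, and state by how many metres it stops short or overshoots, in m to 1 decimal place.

63.4 ft/s × 0.3048 = 19.3243 m/s.
Reaction distance = 19.3243 × 1.7 = 32.851 m.
Braking distance = v²/(2a) = 373.429 / 12.000 = 31.119 m.
Total stopping distance = 32.851 + 31.119 = 63.970 m, vs 69 m available — it stops with 69 − 63.970 = 5.030 m to spare.

Yes — it stops 5.0 m short of the obstacle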